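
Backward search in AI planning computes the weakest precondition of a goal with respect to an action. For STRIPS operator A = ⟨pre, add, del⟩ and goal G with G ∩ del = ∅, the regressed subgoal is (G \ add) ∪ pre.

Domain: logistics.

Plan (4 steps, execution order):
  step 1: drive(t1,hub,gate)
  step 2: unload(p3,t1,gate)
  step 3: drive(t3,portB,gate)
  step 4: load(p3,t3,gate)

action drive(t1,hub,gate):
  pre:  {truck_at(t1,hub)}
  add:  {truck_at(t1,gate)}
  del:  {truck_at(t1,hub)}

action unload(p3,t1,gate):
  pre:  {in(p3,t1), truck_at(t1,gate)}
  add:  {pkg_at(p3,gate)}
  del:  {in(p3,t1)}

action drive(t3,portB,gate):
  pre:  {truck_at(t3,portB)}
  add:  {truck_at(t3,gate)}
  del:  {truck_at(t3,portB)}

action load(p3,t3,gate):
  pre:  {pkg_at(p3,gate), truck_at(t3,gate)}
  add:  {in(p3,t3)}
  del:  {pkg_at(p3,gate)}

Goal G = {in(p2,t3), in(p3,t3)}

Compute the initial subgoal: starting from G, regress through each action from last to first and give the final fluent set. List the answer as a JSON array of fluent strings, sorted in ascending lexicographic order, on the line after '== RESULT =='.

Work backward from the goal:
  through step 4 (load(p3,t3,gate)): drop {in(p3,t3)}, keep {in(p2,t3)}, require {pkg_at(p3,gate), truck_at(t3,gate)}
    → {in(p2,t3), pkg_at(p3,gate), truck_at(t3,gate)}
  through step 3 (drive(t3,portB,gate)): drop {truck_at(t3,gate)}, keep {in(p2,t3), pkg_at(p3,gate)}, require {truck_at(t3,portB)}
    → {in(p2,t3), pkg_at(p3,gate), truck_at(t3,portB)}
  through step 2 (unload(p3,t1,gate)): drop {pkg_at(p3,gate)}, keep {in(p2,t3), truck_at(t3,portB)}, require {in(p3,t1), truck_at(t1,gate)}
    → {in(p2,t3), in(p3,t1), truck_at(t1,gate), truck_at(t3,portB)}
  through step 1 (drive(t1,hub,gate)): drop {truck_at(t1,gate)}, keep {in(p2,t3), in(p3,t1), truck_at(t3,portB)}, require {truck_at(t1,hub)}
    → {in(p2,t3), in(p3,t1), truck_at(t1,hub), truck_at(t3,portB)}

== RESULT ==
["in(p2,t3)", "in(p3,t1)", "truck_at(t1,hub)", "truck_at(t3,portB)"]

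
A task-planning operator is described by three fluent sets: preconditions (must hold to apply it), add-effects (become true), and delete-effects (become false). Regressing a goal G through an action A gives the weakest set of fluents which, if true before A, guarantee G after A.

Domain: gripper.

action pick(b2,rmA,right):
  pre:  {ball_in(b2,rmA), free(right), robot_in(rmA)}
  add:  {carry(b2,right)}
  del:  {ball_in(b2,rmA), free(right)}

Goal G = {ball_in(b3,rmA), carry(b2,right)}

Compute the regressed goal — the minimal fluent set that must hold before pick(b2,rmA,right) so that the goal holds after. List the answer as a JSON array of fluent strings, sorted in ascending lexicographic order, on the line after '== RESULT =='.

Regress:
  G ∩ del = {}  (empty — regression defined)
  G \ add = {ball_in(b3,rmA), carry(b2,right)} \ {carry(b2,right)} = {ball_in(b3,rmA)}
  ∪ pre   = {ball_in(b3,rmA)} ∪ {ball_in(b2,rmA), free(right), robot_in(rmA)}
          = {ball_in(b2,rmA), ball_in(b3,rmA), free(right), robot_in(rmA)}

== RESULT ==
["ball_in(b2,rmA)", "ball_in(b3,rmA)", "free(right)", "robot_in(rmA)"]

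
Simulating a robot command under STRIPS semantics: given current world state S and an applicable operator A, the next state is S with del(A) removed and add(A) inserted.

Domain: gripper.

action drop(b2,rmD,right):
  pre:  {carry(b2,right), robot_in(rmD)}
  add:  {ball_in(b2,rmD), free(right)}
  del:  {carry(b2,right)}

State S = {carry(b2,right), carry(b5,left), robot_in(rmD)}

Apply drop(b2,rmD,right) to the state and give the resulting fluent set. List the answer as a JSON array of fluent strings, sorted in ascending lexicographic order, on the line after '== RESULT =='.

Progress:
  pre ⊆ S: {carry(b2,right), robot_in(rmD)} ⊆ S  — applicable
  S \ del = {carry(b5,left), robot_in(rmD)}
  ∪ add   = {ball_in(b2,rmD), carry(b5,left), free(right), robot_in(rmD)}

== RESULT ==
["ball_in(b2,rmD)", "carry(b5,left)", "free(right)", "robot_in(rmD)"]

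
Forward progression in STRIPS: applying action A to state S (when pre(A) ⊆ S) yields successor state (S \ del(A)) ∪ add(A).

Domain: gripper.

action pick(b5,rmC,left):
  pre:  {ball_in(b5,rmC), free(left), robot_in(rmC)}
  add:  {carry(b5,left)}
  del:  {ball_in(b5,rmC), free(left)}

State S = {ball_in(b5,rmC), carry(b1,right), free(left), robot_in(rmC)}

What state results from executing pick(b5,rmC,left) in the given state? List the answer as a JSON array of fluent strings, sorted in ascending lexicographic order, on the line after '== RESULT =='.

Progress:
  pre ⊆ S: {ball_in(b5,rmC), free(left), robot_in(rmC)} ⊆ S  — applicable
  S \ del = {carry(b1,right), robot_in(rmC)}
  ∪ add   = {carry(b1,right), carry(b5,left), robot_in(rmC)}

== RESULT ==
["carry(b1,right)", "carry(b5,left)", "robot_in(rmC)"]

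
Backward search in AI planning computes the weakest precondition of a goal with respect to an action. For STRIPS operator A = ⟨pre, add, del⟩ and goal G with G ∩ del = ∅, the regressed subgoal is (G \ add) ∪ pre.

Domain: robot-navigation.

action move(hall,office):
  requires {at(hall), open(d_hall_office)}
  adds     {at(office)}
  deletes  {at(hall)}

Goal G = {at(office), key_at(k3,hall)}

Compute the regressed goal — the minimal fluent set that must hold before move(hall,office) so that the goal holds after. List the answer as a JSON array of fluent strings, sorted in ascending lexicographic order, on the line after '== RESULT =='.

Regress:
  G ∩ del = {}  (empty — regression defined)
  G \ add = {at(office), key_at(k3,hall)} \ {at(office)} = {key_at(k3,hall)}
  ∪ pre   = {key_at(k3,hall)} ∪ {at(hall), open(d_hall_office)}
          = {at(hall), key_at(k3,hall), open(d_hall_office)}

== RESULT ==
["at(hall)", "key_at(k3,hall)", "open(d_hall_office)"]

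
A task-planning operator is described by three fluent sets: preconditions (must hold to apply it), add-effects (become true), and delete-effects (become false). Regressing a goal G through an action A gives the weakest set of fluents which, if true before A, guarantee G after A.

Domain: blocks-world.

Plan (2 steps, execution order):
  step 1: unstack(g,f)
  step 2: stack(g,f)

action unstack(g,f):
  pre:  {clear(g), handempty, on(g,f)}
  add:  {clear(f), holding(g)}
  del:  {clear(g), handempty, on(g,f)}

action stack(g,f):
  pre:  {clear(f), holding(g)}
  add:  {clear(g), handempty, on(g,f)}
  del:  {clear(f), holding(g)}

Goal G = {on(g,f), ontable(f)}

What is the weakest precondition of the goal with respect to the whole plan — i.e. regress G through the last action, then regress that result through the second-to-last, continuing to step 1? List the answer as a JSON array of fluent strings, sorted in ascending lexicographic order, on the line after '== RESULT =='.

Regress step by step:
  through step 2 (stack(g,f)): drop {on(g,f)}, keep {ontable(f)}, require {clear(f), holding(g)}
    → {clear(f), holding(g), ontable(f)}
  through step 1 (unstack(g,f)): drop {clear(f), holding(g)}, keep {ontable(f)}, require {clear(g), handempty, on(g,f)}
    → {clear(g), handempty, on(g,f), ontable(f)}

== RESULT ==
["clear(g)", "handempty", "on(g,f)", "ontable(f)"]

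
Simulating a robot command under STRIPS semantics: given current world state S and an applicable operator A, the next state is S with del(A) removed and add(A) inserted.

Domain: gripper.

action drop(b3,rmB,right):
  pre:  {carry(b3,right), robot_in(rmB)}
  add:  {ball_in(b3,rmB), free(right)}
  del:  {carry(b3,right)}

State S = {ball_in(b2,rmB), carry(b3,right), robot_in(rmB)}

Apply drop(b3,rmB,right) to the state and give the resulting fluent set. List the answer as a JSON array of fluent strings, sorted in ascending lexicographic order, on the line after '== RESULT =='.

Compute (S \ del) ∪ add:
  pre ⊆ S: {carry(b3,right), robot_in(rmB)} ⊆ S  — applicable
  S \ del = {ball_in(b2,rmB), robot_in(rmB)}
  ∪ add   = {ball_in(b2,rmB), ball_in(b3,rmB), free(right), robot_in(rmB)}

== RESULT ==
["ball_in(b2,rmB)", "ball_in(b3,rmB)", "free(right)", "robot_in(rmB)"]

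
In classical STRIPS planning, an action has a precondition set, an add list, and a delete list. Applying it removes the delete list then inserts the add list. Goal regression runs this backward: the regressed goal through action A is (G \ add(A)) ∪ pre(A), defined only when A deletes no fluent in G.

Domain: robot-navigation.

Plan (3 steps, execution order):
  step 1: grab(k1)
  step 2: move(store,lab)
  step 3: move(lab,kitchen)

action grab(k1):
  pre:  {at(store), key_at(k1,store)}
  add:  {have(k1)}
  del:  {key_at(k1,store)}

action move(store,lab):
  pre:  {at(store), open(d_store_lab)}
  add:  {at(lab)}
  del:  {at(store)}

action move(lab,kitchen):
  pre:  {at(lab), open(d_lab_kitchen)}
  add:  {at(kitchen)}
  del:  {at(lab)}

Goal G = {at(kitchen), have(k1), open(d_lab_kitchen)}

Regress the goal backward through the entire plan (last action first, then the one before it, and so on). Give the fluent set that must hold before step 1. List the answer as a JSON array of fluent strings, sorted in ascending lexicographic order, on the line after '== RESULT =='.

Regress step by step:
  through step 3 (move(lab,kitchen)): drop {at(kitchen)}, keep {have(k1), open(d_lab_kitchen)}, require {at(lab), open(d_lab_kitchen)}
    → {at(lab), have(k1), open(d_lab_kitchen)}
  through step 2 (move(store,lab)): drop {at(lab)}, keep {have(k1), open(d_lab_kitchen)}, require {at(store), open(d_store_lab)}
    → {at(store), have(k1), open(d_lab_kitchen), open(d_store_lab)}
  through step 1 (grab(k1)): drop {have(k1)}, keep {at(store), open(d_lab_kitchen), open(d_store_lab)}, require {at(store), key_at(k1,store)}
    → {at(store), key_at(k1,store), open(d_lab_kitchen), open(d_store_lab)}

== RESULT ==
["at(store)", "key_at(k1,store)", "open(d_lab_kitchen)", "open(d_store_lab)"]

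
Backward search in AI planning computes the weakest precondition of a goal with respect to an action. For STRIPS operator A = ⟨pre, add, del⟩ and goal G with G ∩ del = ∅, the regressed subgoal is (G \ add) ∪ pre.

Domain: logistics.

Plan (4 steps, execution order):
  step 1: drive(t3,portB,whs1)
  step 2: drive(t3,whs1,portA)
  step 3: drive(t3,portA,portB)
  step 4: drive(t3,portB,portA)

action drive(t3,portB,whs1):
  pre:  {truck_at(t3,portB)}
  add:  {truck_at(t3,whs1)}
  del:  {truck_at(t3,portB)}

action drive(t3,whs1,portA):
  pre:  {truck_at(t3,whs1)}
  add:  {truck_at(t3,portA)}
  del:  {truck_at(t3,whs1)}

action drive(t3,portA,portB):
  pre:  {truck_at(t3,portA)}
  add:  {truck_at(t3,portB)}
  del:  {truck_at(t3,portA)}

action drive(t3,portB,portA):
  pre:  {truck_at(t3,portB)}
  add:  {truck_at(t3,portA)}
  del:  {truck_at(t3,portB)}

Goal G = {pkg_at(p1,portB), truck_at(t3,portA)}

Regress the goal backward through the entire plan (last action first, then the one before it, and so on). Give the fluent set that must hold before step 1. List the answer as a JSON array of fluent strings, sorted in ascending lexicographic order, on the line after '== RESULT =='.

Work backward from the goal:
  through step 4 (drive(t3,portB,portA)): drop {truck_at(t3,portA)}, keep {pkg_at(p1,portB)}, require {truck_at(t3,portB)}
    → {pkg_at(p1,portB), truck_at(t3,portB)}
  through step 3 (drive(t3,portA,portB)): drop {truck_at(t3,portB)}, keep {pkg_at(p1,portB)}, require {truck_at(t3,portA)}
    → {pkg_at(p1,portB), truck_at(t3,portA)}
  through step 2 (drive(t3,whs1,portA)): drop {truck_at(t3,portA)}, keep {pkg_at(p1,portB)}, require {truck_at(t3,whs1)}
    → {pkg_at(p1,portB), truck_at(t3,whs1)}
  through step 1 (drive(t3,portB,whs1)): drop {truck_at(t3,whs1)}, keep {pkg_at(p1,portB)}, require {truck_at(t3,portB)}
    → {pkg_at(p1,portB), truck_at(t3,portB)}

== RESULT ==
["pkg_at(p1,portB)", "truck_at(t3,portB)"]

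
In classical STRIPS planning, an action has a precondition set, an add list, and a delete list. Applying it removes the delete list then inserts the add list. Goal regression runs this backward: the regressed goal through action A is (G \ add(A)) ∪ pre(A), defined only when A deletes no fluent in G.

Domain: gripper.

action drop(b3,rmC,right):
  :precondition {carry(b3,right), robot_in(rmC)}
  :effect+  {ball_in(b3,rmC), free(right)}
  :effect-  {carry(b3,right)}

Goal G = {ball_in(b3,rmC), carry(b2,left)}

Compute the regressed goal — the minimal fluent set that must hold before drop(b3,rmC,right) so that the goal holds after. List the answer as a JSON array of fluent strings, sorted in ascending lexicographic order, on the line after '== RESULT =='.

Regress:
  G ∩ del = {}  (empty — regression defined)
  G \ add = {ball_in(b3,rmC), carry(b2,left)} \ {ball_in(b3,rmC), free(right)} = {carry(b2,left)}
  ∪ pre   = {carry(b2,left)} ∪ {carry(b3,right), robot_in(rmC)}
          = {carry(b2,left), carry(b3,right), robot_in(rmC)}

== RESULT ==
["carry(b2,left)", "carry(b3,right)", "robot_in(rmC)"]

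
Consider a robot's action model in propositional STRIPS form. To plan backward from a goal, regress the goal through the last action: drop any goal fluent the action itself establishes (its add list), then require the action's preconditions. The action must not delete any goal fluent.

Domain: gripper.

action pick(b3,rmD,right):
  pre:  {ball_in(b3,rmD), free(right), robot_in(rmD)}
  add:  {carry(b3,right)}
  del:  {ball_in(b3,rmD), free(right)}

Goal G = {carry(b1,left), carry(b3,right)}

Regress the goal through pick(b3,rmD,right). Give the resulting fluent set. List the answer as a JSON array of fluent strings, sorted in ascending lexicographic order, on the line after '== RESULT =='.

Compute (G \ add) ∪ pre:
  G ∩ del = {}  (empty — regression defined)
  G \ add = {carry(b1,left), carry(b3,right)} \ {carry(b3,right)} = {carry(b1,left)}
  ∪ pre   = {carry(b1,left)} ∪ {ball_in(b3,rmD), free(right), robot_in(rmD)}
          = {ball_in(b3,rmD), carry(b1,left), free(right), robot_in(rmD)}

== RESULT ==
["ball_in(b3,rmD)", "carry(b1,left)", "free(right)", "robot_in(rmD)"]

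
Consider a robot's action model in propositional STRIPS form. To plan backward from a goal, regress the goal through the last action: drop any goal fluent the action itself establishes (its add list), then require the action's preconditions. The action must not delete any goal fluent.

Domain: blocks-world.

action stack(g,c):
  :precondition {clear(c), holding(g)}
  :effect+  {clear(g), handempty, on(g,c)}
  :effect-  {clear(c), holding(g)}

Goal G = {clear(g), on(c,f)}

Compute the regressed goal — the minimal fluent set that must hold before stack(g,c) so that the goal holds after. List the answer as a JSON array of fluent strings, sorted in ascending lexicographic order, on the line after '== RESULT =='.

Compute (G \ add) ∪ pre:
  G ∩ del = {}  (empty — regression defined)
  G \ add = {clear(g), on(c,f)} \ {clear(g), handempty, on(g,c)} = {on(c,f)}
  ∪ pre   = {on(c,f)} ∪ {clear(c), holding(g)}
          = {clear(c), holding(g), on(c,f)}

== RESULT ==
["clear(c)", "holding(g)", "on(c,f)"]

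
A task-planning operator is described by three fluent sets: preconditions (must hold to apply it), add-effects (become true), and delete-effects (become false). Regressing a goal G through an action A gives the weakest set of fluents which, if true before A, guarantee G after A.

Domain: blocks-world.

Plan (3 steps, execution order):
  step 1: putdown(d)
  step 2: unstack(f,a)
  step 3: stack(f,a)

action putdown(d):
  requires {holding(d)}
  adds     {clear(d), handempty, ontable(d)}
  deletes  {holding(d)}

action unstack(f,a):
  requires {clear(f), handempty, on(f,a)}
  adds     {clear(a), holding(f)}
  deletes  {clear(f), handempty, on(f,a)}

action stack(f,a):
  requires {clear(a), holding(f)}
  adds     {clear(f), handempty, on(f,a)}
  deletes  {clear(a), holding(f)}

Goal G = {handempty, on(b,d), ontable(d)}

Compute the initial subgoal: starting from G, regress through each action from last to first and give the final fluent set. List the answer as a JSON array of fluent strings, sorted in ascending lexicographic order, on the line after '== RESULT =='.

Work backward from the goal:
  through step 3 (stack(f,a)): drop {handempty}, keep {on(b,d), ontable(d)}, require {clear(a), holding(f)}
    → {clear(a), holding(f), on(b,d), ontable(d)}
  through step 2 (unstack(f,a)): drop {clear(a), holding(f)}, keep {on(b,d), ontable(d)}, require {clear(f), handempty, on(f,a)}
    → {clear(f), handempty, on(b,d), on(f,a), ontable(d)}
  through step 1 (putdown(d)): drop {handempty, ontable(d)}, keep {clear(f), on(b,d), on(f,a)}, require {holding(d)}
    → {clear(f), holding(d), on(b,d), on(f,a)}

== RESULT ==
["clear(f)", "holding(d)", "on(b,d)", "on(f,a)"]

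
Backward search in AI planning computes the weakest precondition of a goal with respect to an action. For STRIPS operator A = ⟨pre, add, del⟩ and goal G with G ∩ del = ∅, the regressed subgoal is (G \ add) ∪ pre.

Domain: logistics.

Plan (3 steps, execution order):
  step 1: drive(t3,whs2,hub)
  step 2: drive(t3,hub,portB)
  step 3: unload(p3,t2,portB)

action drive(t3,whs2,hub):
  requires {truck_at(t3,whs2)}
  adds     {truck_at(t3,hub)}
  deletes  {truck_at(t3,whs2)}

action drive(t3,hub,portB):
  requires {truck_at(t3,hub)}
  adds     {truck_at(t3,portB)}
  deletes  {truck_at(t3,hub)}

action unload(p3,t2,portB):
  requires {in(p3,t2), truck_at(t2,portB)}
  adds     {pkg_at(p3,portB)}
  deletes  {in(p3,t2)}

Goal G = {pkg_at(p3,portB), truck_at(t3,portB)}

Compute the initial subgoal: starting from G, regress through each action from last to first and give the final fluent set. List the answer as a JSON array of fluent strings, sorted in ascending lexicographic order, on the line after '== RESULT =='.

Regress step by step:
  through step 3 (unload(p3,t2,portB)): drop {pkg_at(p3,portB)}, keep {truck_at(t3,portB)}, require {in(p3,t2), truck_at(t2,portB)}
    → {in(p3,t2), truck_at(t2,portB), truck_at(t3,portB)}
  through step 2 (drive(t3,hub,portB)): drop {truck_at(t3,portB)}, keep {in(p3,t2), truck_at(t2,portB)}, require {truck_at(t3,hub)}
    → {in(p3,t2), truck_at(t2,portB), truck_at(t3,hub)}
  through step 1 (drive(t3,whs2,hub)): drop {truck_at(t3,hub)}, keep {in(p3,t2), truck_at(t2,portB)}, require {truck_at(t3,whs2)}
    → {in(p3,t2), truck_at(t2,portB), truck_at(t3,whs2)}

== RESULT ==
["in(p3,t2)", "truck_at(t2,portB)", "truck_at(t3,whs2)"]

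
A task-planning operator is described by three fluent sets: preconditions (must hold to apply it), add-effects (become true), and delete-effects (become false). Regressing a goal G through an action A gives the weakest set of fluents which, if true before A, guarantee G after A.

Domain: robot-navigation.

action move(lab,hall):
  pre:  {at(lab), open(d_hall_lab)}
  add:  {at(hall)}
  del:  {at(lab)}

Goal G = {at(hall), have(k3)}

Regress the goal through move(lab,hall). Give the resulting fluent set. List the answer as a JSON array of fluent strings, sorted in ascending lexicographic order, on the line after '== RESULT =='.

Regress:
  G ∩ del = {}  (empty — regression defined)
  G \ add = {at(hall), have(k3)} \ {at(hall)} = {have(k3)}
  ∪ pre   = {have(k3)} ∪ {at(lab), open(d_hall_lab)}
          = {at(lab), have(k3), open(d_hall_lab)}

== RESULT ==
["at(lab)", "have(k3)", "open(d_hall_lab)"]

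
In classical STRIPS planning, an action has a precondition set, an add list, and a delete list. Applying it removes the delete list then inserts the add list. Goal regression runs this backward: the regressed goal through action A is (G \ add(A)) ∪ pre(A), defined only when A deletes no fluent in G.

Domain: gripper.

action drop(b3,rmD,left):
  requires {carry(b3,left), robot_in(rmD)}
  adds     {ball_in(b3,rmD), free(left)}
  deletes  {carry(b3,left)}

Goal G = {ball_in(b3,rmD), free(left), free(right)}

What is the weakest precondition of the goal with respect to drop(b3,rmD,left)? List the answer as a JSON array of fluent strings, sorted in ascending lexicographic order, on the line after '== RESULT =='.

Compute (G \ add) ∪ pre:
  G ∩ del = {}  (empty — regression defined)
  G \ add = {ball_in(b3,rmD), free(left), free(right)} \ {ball_in(b3,rmD), free(left)} = {free(right)}
  ∪ pre   = {free(right)} ∪ {carry(b3,left), robot_in(rmD)}
          = {carry(b3,left), free(right), robot_in(rmD)}

== RESULT ==
["carry(b3,left)", "free(right)", "robot_in(rmD)"]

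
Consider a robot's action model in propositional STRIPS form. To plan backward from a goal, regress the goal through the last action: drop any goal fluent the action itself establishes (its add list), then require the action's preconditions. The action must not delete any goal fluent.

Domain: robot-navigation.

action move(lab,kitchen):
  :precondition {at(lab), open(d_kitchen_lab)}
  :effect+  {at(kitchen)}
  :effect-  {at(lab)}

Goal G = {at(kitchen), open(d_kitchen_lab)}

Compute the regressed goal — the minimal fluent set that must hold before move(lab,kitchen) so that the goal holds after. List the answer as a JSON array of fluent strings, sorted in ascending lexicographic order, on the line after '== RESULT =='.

Regress:
  G ∩ del = {}  (empty — regression defined)
  G \ add = {at(kitchen), open(d_kitchen_lab)} \ {at(kitchen)} = {open(d_kitchen_lab)}
  ∪ pre   = {open(d_kitchen_lab)} ∪ {at(lab), open(d_kitchen_lab)}
          = {at(lab), open(d_kitchen_lab)}

== RESULT ==
["at(lab)", "open(d_kitchen_lab)"]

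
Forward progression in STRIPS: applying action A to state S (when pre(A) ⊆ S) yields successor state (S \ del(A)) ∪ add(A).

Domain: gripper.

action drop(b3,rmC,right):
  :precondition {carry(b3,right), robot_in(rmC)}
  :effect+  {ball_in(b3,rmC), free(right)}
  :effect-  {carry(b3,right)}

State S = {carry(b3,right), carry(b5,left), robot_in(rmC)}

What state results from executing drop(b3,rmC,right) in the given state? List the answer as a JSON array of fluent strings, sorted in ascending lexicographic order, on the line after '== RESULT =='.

Compute (S \ del) ∪ add:
  pre ⊆ S: {carry(b3,right), robot_in(rmC)} ⊆ S  — applicable
  S \ del = {carry(b5,left), robot_in(rmC)}
  ∪ add   = {ball_in(b3,rmC), carry(b5,left), free(right), robot_in(rmC)}

== RESULT ==
["ball_in(b3,rmC)", "carry(b5,left)", "free(right)", "robot_in(rmC)"]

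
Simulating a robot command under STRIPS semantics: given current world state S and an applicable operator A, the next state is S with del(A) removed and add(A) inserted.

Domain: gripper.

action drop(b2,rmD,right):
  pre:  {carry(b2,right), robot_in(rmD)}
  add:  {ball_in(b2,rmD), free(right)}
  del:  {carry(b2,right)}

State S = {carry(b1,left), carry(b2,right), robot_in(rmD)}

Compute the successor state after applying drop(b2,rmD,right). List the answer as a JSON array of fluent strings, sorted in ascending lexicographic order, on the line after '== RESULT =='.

Compute (S \ del) ∪ add:
  pre ⊆ S: {carry(b2,right), robot_in(rmD)} ⊆ S  — applicable
  S \ del = {carry(b1,left), robot_in(rmD)}
  ∪ add   = {ball_in(b2,rmD), carry(b1,left), free(right), robot_in(rmD)}

== RESULT ==
["ball_in(b2,rmD)", "carry(b1,left)", "free(right)", "robot_in(rmD)"]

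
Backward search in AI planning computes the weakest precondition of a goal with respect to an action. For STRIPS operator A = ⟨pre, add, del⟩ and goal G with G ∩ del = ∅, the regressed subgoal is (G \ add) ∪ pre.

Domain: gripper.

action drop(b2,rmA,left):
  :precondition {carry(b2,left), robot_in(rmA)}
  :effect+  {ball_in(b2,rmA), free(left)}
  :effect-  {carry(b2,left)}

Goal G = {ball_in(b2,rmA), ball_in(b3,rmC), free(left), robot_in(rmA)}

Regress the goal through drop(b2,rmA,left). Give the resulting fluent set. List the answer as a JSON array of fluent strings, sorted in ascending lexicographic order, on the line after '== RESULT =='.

Regress:
  G ∩ del = {}  (empty — regression defined)
  G \ add = {ball_in(b2,rmA), ball_in(b3,rmC), free(left), robot_in(rmA)} \ {ball_in(b2,rmA), free(left)} = {ball_in(b3,rmC), robot_in(rmA)}
  ∪ pre   = {ball_in(b3,rmC), robot_in(rmA)} ∪ {carry(b2,left), robot_in(rmA)}
          = {ball_in(b3,rmC), carry(b2,left), robot_in(rmA)}

== RESULT ==
["ball_in(b3,rmC)", "carry(b2,left)", "robot_in(rmA)"]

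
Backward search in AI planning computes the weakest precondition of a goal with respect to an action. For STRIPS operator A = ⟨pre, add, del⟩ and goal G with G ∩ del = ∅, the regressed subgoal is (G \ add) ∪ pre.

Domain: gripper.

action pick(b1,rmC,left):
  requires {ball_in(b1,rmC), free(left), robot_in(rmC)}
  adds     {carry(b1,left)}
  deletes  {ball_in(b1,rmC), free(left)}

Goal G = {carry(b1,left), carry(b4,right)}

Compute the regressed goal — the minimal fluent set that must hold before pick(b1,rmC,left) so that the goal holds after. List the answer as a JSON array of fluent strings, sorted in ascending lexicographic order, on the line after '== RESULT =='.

Regress:
  G ∩ del = {}  (empty — regression defined)
  G \ add = {carry(b1,left), carry(b4,right)} \ {carry(b1,left)} = {carry(b4,right)}
  ∪ pre   = {carry(b4,right)} ∪ {ball_in(b1,rmC), free(left), robot_in(rmC)}
          = {ball_in(b1,rmC), carry(b4,right), free(left), robot_in(rmC)}

== RESULT ==
["ball_in(b1,rmC)", "carry(b4,right)", "free(left)", "robot_in(rmC)"]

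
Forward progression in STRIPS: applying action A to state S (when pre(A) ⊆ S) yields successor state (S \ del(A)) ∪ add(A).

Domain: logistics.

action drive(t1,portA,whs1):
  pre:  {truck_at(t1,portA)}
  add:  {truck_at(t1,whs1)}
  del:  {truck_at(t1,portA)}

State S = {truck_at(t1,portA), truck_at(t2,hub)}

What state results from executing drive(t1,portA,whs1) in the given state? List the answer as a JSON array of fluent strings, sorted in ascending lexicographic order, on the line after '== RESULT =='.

Compute (S \ del) ∪ add:
  pre ⊆ S: {truck_at(t1,portA)} ⊆ S  — applicable
  S \ del = {truck_at(t2,hub)}
  ∪ add   = {truck_at(t1,whs1), truck_at(t2,hub)}

== RESULT ==
["truck_at(t1,whs1)", "truck_at(t2,hub)"]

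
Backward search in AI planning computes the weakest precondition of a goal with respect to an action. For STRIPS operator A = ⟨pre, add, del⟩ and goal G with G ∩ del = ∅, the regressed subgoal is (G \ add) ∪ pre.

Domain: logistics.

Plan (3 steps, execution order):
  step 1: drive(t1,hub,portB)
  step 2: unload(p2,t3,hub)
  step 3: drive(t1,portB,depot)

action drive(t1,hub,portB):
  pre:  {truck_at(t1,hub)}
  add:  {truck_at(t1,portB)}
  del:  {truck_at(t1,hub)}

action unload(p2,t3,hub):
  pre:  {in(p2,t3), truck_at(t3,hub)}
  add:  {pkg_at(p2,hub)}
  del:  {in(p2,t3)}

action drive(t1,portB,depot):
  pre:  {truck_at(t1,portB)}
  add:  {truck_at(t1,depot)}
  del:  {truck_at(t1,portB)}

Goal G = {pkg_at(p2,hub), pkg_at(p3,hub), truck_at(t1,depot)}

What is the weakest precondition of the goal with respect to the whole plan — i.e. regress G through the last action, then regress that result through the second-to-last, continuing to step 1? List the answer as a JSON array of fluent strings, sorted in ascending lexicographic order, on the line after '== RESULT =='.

Work backward from the goal:
  through step 3 (drive(t1,portB,depot)): drop {truck_at(t1,depot)}, keep {pkg_at(p2,hub), pkg_at(p3,hub)}, require {truck_at(t1,portB)}
    → {pkg_at(p2,hub), pkg_at(p3,hub), truck_at(t1,portB)}
  through step 2 (unload(p2,t3,hub)): drop {pkg_at(p2,hub)}, keep {pkg_at(p3,hub), truck_at(t1,portB)}, require {in(p2,t3), truck_at(t3,hub)}
    → {in(p2,t3), pkg_at(p3,hub), truck_at(t1,portB), truck_at(t3,hub)}
  through step 1 (drive(t1,hub,portB)): drop {truck_at(t1,portB)}, keep {in(p2,t3), pkg_at(p3,hub), truck_at(t3,hub)}, require {truck_at(t1,hub)}
    → {in(p2,t3), pkg_at(p3,hub), truck_at(t1,hub), truck_at(t3,hub)}

== RESULT ==
["in(p2,t3)", "pkg_at(p3,hub)", "truck_at(t1,hub)", "truck_at(t3,hub)"]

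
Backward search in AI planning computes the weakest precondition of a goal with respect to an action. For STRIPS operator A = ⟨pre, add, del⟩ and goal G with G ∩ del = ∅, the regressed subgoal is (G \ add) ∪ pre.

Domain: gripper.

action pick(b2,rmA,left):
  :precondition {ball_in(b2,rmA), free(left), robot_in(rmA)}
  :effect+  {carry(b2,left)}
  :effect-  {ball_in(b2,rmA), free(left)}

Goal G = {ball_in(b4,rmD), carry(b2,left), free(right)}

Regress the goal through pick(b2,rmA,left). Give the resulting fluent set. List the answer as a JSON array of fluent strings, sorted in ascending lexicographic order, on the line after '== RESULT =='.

Compute (G \ add) ∪ pre:
  G ∩ del = {}  (empty — regression defined)
  G \ add = {ball_in(b4,rmD), carry(b2,left), free(right)} \ {carry(b2,left)} = {ball_in(b4,rmD), free(right)}
  ∪ pre   = {ball_in(b4,rmD), free(right)} ∪ {ball_in(b2,rmA), free(left), robot_in(rmA)}
          = {ball_in(b2,rmA), ball_in(b4,rmD), free(left), free(right), robot_in(rmA)}

== RESULT ==
["ball_in(b2,rmA)", "ball_in(b4,rmD)", "free(left)", "free(right)", "robot_in(rmA)"]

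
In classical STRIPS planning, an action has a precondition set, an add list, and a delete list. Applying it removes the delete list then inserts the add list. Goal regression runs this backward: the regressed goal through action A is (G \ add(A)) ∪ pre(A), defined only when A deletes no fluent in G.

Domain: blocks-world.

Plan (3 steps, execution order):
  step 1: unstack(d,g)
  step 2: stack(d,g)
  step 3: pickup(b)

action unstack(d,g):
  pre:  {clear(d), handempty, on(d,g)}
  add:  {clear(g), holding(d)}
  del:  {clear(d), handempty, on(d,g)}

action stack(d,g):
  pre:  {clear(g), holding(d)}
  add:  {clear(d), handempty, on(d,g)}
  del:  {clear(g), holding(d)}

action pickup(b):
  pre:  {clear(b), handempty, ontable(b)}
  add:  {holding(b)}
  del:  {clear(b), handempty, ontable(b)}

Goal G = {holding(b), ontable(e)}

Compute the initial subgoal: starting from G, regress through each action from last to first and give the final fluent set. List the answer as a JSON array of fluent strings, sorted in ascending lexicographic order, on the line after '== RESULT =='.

Work backward from the goal:
  through step 3 (pickup(b)): drop {holding(b)}, keep {ontable(e)}, require {clear(b), handempty, ontable(b)}
    → {clear(b), handempty, ontable(b), ontable(e)}
  through step 2 (stack(d,g)): drop {handempty}, keep {clear(b), ontable(b), ontable(e)}, require {clear(g), holding(d)}
    → {clear(b), clear(g), holding(d), ontable(b), ontable(e)}
  through step 1 (unstack(d,g)): drop {clear(g), holding(d)}, keep {clear(b), ontable(b), ontable(e)}, require {clear(d), handempty, on(d,g)}
    → {clear(b), clear(d), handempty, on(d,g), ontable(b), ontable(e)}

== RESULT ==
["clear(b)", "clear(d)", "handempty", "on(d,g)", "ontable(b)", "ontable(e)"]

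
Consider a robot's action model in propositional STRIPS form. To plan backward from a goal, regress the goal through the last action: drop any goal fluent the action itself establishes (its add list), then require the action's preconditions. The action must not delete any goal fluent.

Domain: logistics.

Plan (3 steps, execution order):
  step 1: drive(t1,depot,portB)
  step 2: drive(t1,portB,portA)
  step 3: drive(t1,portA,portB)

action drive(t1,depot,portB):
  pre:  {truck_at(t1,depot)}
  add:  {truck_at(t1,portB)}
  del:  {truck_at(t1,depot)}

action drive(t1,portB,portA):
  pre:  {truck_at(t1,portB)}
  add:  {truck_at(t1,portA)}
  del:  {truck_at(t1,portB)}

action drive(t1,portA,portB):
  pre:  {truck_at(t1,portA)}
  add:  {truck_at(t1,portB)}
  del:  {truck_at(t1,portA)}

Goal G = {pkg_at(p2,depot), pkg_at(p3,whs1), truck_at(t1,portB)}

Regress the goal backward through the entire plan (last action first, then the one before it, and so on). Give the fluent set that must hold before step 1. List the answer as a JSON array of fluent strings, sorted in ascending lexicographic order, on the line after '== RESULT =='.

Work backward from the goal:
  through step 3 (drive(t1,portA,portB)): drop {truck_at(t1,portB)}, keep {pkg_at(p2,depot), pkg_at(p3,whs1)}, require {truck_at(t1,portA)}
    → {pkg_at(p2,depot), pkg_at(p3,whs1), truck_at(t1,portA)}
  through step 2 (drive(t1,portB,portA)): drop {truck_at(t1,portA)}, keep {pkg_at(p2,depot), pkg_at(p3,whs1)}, require {truck_at(t1,portB)}
    → {pkg_at(p2,depot), pkg_at(p3,whs1), truck_at(t1,portB)}
  through step 1 (drive(t1,depot,portB)): drop {truck_at(t1,portB)}, keep {pkg_at(p2,depot), pkg_at(p3,whs1)}, require {truck_at(t1,depot)}
    → {pkg_at(p2,depot), pkg_at(p3,whs1), truck_at(t1,depot)}

== RESULT ==
["pkg_at(p2,depot)", "pkg_at(p3,whs1)", "truck_at(t1,depot)"]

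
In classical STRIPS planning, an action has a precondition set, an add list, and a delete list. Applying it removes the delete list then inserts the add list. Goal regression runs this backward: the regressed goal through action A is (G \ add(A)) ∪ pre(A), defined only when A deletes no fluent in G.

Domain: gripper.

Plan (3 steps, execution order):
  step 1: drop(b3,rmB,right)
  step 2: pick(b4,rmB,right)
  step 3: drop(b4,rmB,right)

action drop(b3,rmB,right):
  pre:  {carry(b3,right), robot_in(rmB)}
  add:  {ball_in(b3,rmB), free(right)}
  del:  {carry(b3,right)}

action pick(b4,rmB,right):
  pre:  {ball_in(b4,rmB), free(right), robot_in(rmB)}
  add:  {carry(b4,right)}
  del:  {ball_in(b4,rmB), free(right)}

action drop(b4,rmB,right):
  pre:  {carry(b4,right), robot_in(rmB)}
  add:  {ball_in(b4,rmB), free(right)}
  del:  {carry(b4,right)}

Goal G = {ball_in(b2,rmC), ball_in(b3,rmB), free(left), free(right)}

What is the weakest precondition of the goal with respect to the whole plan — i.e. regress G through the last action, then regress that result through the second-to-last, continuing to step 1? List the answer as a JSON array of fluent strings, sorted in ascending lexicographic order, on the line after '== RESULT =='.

Regress step by step:
  through step 3 (drop(b4,rmB,right)): drop {free(right)}, keep {ball_in(b2,rmC), ball_in(b3,rmB), free(left)}, require {carry(b4,right), robot_in(rmB)}
    → {ball_in(b2,rmC), ball_in(b3,rmB), carry(b4,right), free(left), robot_in(rmB)}
  through step 2 (pick(b4,rmB,right)): drop {carry(b4,right)}, keep {ball_in(b2,rmC), ball_in(b3,rmB), free(left), robot_in(rmB)}, require {ball_in(b4,rmB), free(right), robot_in(rmB)}
    → {ball_in(b2,rmC), ball_in(b3,rmB), ball_in(b4,rmB), free(left), free(right), robot_in(rmB)}
  through step 1 (drop(b3,rmB,right)): drop {ball_in(b3,rmB), free(right)}, keep {ball_in(b2,rmC), ball_in(b4,rmB), free(left), robot_in(rmB)}, require {carry(b3,right), robot_in(rmB)}
    → {ball_in(b2,rmC), ball_in(b4,rmB), carry(b3,right), free(left), robot_in(rmB)}

== RESULT ==
["ball_in(b2,rmC)", "ball_in(b4,rmB)", "carry(b3,right)", "free(left)", "robot_in(rmB)"]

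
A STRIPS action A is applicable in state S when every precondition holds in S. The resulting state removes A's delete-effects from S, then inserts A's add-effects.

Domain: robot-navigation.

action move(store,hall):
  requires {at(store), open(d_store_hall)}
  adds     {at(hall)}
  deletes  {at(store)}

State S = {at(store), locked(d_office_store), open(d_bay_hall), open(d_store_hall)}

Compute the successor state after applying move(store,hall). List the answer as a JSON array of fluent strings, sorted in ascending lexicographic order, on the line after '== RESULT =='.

Progress:
  pre ⊆ S: {at(store), open(d_store_hall)} ⊆ S  — applicable
  S \ del = {locked(d_office_store), open(d_bay_hall), open(d_store_hall)}
  ∪ add   = {at(hall), locked(d_office_store), open(d_bay_hall), open(d_store_hall)}

== RESULT ==
["at(hall)", "locked(d_office_store)", "open(d_bay_hall)", "open(d_store_hall)"]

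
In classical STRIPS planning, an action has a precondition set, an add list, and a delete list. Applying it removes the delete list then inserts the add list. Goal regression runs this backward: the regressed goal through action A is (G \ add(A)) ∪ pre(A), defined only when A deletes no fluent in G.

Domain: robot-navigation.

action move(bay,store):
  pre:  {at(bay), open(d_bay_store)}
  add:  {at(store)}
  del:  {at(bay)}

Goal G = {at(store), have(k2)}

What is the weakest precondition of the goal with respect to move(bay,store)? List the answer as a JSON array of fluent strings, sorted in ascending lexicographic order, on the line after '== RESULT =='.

Compute (G \ add) ∪ pre:
  G ∩ del = {}  (empty — regression defined)
  G \ add = {at(store), have(k2)} \ {at(store)} = {have(k2)}
  ∪ pre   = {have(k2)} ∪ {at(bay), open(d_bay_store)}
          = {at(bay), have(k2), open(d_bay_store)}

== RESULT ==
["at(bay)", "have(k2)", "open(d_bay_store)"]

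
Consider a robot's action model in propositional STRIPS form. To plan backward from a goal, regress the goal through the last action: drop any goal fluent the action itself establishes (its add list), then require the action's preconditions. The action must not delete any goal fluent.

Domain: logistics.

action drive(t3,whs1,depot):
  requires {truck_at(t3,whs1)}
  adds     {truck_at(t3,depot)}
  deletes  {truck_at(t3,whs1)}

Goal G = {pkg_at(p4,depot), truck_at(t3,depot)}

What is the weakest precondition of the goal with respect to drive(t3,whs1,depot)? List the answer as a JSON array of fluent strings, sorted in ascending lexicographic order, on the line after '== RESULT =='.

Regress:
  G ∩ del = {}  (empty — regression defined)
  G \ add = {pkg_at(p4,depot), truck_at(t3,depot)} \ {truck_at(t3,depot)} = {pkg_at(p4,depot)}
  ∪ pre   = {pkg_at(p4,depot)} ∪ {truck_at(t3,whs1)}
          = {pkg_at(p4,depot), truck_at(t3,whs1)}

== RESULT ==
["pkg_at(p4,depot)", "truck_at(t3,whs1)"]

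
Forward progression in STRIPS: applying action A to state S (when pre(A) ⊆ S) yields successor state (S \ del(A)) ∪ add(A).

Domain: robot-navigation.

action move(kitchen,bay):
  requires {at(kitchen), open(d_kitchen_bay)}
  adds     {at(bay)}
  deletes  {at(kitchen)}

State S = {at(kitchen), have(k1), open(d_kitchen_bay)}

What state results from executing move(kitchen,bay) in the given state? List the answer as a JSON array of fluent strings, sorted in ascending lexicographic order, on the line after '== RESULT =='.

Compute (S \ del) ∪ add:
  pre ⊆ S: {at(kitchen), open(d_kitchen_bay)} ⊆ S  — applicable
  S \ del = {have(k1), open(d_kitchen_bay)}
  ∪ add   = {at(bay), have(k1), open(d_kitchen_bay)}

== RESULT ==
["at(bay)", "have(k1)", "open(d_kitchen_bay)"]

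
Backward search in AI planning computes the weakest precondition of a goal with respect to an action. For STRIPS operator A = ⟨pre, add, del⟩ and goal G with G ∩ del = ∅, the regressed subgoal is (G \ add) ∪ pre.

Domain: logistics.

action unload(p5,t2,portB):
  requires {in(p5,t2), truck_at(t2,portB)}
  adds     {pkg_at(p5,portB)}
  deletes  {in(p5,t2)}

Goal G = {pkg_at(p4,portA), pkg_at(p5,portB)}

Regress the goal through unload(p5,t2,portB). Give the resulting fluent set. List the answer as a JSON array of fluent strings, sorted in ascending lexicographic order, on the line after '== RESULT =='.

Compute (G \ add) ∪ pre:
  G ∩ del = {}  (empty — regression defined)
  G \ add = {pkg_at(p4,portA), pkg_at(p5,portB)} \ {pkg_at(p5,portB)} = {pkg_at(p4,portA)}
  ∪ pre   = {pkg_at(p4,portA)} ∪ {in(p5,t2), truck_at(t2,portB)}
          = {in(p5,t2), pkg_at(p4,portA), truck_at(t2,portB)}

== RESULT ==
["in(p5,t2)", "pkg_at(p4,portA)", "truck_at(t2,portB)"]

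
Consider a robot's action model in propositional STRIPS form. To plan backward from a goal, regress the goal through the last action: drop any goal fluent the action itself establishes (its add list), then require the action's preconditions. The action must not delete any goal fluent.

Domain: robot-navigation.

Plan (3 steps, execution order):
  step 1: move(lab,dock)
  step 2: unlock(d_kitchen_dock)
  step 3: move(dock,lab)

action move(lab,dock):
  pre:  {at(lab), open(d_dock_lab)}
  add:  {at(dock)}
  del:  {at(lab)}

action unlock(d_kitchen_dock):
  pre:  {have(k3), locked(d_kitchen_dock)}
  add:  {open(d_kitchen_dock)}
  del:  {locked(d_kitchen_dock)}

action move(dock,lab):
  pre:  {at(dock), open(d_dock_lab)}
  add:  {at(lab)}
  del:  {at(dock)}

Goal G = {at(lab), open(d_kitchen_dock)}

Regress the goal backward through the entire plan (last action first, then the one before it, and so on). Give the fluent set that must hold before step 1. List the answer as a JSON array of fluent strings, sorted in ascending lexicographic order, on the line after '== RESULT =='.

Work backward from the goal:
  through step 3 (move(dock,lab)): drop {at(lab)}, keep {open(d_kitchen_dock)}, require {at(dock), open(d_dock_lab)}
    → {at(dock), open(d_dock_lab), open(d_kitchen_dock)}
  through step 2 (unlock(d_kitchen_dock)): drop {open(d_kitchen_dock)}, keep {at(dock), open(d_dock_lab)}, require {have(k3), locked(d_kitchen_dock)}
    → {at(dock), have(k3), locked(d_kitchen_dock), open(d_dock_lab)}
  through step 1 (move(lab,dock)): drop {at(dock)}, keep {have(k3), locked(d_kitchen_dock), open(d_dock_lab)}, require {at(lab), open(d_dock_lab)}
    → {at(lab), have(k3), locked(d_kitchen_dock), open(d_dock_lab)}

== RESULT ==
["at(lab)", "have(k3)", "locked(d_kitchen_dock)", "open(d_dock_lab)"]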